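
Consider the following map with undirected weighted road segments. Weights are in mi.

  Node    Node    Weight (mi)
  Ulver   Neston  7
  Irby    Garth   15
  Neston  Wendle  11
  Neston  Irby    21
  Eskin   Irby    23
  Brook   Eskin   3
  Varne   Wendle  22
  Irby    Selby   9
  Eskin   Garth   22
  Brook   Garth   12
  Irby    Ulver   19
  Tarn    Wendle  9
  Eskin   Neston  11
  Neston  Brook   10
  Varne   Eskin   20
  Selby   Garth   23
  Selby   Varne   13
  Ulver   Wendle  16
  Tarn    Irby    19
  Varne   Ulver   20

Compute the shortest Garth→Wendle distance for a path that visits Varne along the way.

Best Garth to Varne: Garth–Brook–Eskin–Varne costing 35
Best Varne to Wendle: Varne–Wendle costing 22
Total via Varne: 35 + 22 = 57 mi.

57 mi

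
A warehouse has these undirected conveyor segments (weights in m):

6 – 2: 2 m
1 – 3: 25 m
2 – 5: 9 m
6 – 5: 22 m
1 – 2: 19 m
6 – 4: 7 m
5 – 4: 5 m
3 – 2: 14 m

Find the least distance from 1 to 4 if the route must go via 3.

48 m

Shortest 1→3: 1–3 = 25
Best 3 to 4: 3–2–6–4 costing 23
Total via 3: 25 + 23 = 48 m.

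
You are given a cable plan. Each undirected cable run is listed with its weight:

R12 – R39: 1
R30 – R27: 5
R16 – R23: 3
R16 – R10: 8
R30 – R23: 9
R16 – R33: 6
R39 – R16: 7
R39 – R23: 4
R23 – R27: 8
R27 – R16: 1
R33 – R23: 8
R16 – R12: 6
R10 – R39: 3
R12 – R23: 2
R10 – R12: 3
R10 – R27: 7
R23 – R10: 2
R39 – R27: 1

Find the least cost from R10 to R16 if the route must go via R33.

Shortest R10→R33: R10–R23–R33 = 10
Shortest R33→R16: R33–R16 = 6
Total via R33: 10 + 6 = 16.

16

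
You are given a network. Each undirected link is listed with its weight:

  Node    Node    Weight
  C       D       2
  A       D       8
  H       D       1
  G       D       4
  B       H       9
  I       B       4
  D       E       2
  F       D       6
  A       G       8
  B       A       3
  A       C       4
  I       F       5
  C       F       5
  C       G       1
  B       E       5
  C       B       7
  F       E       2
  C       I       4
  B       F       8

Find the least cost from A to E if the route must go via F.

11

Shortest A→F: A → C → F = 9
Shortest F→E: F → E = 2
Total via F: 9 + 2 = 11.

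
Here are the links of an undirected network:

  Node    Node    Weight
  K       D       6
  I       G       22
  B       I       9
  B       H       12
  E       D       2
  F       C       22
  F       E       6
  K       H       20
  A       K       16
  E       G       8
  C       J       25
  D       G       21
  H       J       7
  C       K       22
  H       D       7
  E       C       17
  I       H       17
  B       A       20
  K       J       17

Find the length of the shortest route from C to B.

Shortest distances from C:
C: 0
E: 17  (via C)
D: 19  (via E)
F: 22  (via C)
K: 22  (via C)
G: 25  (via E)
J: 25  (via C)
H: 26  (via D)
A: 38  (via K)
B: 38  (via H)
Shortest route: C–E–D–H–B = 38.

38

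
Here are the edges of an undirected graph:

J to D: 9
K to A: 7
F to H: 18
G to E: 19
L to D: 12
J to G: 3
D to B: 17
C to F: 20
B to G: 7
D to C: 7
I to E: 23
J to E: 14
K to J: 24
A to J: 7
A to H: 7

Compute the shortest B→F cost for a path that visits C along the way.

Shortest B→C: B–D–C = 24
Shortest C→F: C–F = 20
Total via C: 24 + 20 = 44.

44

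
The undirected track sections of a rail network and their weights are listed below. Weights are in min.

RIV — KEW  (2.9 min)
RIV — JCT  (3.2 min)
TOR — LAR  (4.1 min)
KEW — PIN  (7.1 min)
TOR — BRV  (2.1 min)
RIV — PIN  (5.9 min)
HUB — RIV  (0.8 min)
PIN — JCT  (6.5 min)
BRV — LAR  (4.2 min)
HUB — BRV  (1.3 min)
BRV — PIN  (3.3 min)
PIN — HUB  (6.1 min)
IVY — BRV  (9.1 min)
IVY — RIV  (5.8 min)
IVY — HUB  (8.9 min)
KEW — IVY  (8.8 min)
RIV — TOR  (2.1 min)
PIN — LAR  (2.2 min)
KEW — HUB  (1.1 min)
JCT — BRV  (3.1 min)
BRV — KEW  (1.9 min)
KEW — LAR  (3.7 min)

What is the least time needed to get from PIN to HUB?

Running Dijkstra from PIN:
PIN: 0
LAR: 2.2  (via PIN)
BRV: 3.3  (via PIN)
HUB: 4.6  (via BRV)
Shortest route: PIN–BRV–HUB = 4.6 min.

4.6 min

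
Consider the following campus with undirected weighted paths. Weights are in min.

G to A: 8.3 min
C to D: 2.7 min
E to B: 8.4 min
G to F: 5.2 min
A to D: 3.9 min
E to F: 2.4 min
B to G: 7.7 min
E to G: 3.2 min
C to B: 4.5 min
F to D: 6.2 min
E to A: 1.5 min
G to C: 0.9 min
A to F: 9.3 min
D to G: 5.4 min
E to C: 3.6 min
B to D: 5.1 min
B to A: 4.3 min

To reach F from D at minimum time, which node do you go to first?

F

Candidate routes:
D–F: 6.2 = 6.2
D–A–E–F: 3.9+1.5+2.4 = 7.8
The minimum is 6.2 min via D–F.
So from D the first move is to F.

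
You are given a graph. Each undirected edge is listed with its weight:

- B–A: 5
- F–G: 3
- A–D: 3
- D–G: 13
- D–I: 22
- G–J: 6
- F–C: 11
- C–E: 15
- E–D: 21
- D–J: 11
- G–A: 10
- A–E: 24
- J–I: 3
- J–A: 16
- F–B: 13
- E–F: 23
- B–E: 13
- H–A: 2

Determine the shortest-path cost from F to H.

Settle nodes by increasing distance from F:
F: 0
G: 3  (via F)
J: 9  (via G)
C: 11  (via F)
I: 12  (via J)
A: 13  (via G)
B: 13  (via F)
H: 15  (via A)
Shortest route: F → G → A → H = 15.

15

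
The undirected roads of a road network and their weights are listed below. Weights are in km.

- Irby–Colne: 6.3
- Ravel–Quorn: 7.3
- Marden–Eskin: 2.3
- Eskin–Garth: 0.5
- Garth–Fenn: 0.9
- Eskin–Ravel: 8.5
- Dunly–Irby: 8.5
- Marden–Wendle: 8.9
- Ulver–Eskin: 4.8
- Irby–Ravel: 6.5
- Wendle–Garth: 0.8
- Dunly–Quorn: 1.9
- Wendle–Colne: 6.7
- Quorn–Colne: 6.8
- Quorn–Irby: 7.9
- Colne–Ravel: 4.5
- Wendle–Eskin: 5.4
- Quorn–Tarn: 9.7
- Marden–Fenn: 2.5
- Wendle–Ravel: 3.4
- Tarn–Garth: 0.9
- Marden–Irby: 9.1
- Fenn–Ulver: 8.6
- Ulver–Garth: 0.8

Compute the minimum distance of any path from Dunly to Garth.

12.5 km

Candidate routes:
Dunly → Quorn → Colne → Wendle → Garth: 1.9+6.8+6.7+0.8 = 16.2
Dunly → Quorn → Ravel → Wendle → Garth: 1.9+7.3+3.4+0.8 = 13.4
Dunly → Quorn → Tarn → Garth: 1.9+9.7+0.9 = 12.5
Cheapest is Dunly → Quorn → Tarn → Garth at 12.5 km.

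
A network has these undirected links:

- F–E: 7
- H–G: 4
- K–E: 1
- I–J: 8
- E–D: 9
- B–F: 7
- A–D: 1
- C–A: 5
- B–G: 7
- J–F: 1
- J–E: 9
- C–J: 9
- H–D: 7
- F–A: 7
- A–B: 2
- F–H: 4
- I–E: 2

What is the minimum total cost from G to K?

16

Enumerating some paths:
G–H–F–J–I–E–K: 4+4+1+8+2+1 = 20
G–H–F–J–E–K: 4+4+1+9+1 = 19
G–B–A–D–E–K: 7+2+1+9+1 = 20
G–H–F–E–K: 4+4+7+1 = 16
Cheapest is G–H–F–E–K at 16.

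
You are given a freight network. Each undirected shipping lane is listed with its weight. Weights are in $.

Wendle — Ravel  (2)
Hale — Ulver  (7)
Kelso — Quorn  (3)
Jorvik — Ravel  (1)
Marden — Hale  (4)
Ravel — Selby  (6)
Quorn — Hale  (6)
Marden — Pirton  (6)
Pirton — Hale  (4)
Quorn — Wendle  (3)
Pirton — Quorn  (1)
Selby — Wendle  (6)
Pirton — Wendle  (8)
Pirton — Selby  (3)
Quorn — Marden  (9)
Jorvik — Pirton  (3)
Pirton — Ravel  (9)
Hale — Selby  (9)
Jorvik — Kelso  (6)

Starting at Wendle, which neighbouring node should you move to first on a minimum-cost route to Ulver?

Quorn

Compare a few routes:
Wendle → Quorn → Hale → Ulver: 3+6+7 = 16
Wendle → Ravel → Jorvik → Pirton → Hale → Ulver: 2+1+3+4+7 = 17
Wendle → Quorn → Pirton → Hale → Ulver: 3+1+4+7 = 15
Cheapest is Wendle → Quorn → Pirton → Hale → Ulver at $15.
So from Wendle the first move is to Quorn.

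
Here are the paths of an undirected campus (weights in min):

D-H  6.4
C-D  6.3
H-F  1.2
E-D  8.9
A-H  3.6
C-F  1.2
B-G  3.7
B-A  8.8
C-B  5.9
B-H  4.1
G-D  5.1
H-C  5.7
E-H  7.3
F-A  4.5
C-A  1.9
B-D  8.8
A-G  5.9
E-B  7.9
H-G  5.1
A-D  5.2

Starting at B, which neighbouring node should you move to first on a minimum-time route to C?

C

Compare a few routes:
B → C: 5.9 = 5.9
B → H → F → C: 4.1+1.2+1.2 = 6.5
Cheapest is B → C at 5.9 min.
So from B the first move is to C.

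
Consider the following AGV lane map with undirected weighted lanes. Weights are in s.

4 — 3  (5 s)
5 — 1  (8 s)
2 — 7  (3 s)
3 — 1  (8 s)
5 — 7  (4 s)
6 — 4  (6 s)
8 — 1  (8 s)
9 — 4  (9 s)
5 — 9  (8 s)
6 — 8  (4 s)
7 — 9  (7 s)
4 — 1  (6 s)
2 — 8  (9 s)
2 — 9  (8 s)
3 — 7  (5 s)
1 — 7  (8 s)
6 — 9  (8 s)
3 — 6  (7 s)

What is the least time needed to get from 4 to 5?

14 s

Settle nodes by increasing distance from 4:
4: 0
3: 5  (via 4)
1: 6  (via 4)
6: 6  (via 4)
9: 9  (via 4)
7: 10  (via 3)
8: 10  (via 6)
2: 13  (via 7)
5: 14  (via 1)
Shortest route: 4–1–5 = 14 s.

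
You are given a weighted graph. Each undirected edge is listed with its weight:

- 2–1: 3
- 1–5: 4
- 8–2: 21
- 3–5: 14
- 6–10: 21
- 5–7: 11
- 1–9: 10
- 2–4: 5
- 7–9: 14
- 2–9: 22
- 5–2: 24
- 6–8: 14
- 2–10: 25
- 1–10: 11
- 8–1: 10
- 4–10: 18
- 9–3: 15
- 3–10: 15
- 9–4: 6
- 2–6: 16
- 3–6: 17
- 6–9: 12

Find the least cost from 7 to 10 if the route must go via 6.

47

Best 7 to 6: 7–9–6 costing 26
Best 6 to 10: 6–10 costing 21
Total via 6: 26 + 21 = 47.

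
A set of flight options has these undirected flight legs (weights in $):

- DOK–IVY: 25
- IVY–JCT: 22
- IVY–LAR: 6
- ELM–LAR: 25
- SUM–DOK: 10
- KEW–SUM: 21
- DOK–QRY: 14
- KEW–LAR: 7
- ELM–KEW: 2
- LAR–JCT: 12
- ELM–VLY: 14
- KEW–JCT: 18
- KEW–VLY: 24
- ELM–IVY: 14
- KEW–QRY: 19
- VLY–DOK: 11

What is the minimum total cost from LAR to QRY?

$26

Compare a few routes:
LAR → IVY → ELM → KEW → QRY: 6+14+2+19 = 41
LAR → KEW → QRY: 7+19 = 26
Cheapest is LAR → KEW → QRY at $26.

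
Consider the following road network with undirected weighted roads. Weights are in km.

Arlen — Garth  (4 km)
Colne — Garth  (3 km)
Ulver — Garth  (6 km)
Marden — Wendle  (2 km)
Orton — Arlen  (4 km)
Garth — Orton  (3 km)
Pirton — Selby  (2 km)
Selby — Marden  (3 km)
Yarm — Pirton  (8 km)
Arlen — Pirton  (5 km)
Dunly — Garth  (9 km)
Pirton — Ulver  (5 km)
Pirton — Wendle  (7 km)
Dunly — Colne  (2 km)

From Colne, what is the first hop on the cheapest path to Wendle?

Compare a few routes:
Colne - Garth - Ulver - Pirton - Selby - Marden - Wendle: 3+6+5+2+3+2 = 21
Colne - Garth - Arlen - Pirton - Wendle: 3+4+5+7 = 19
Colne - Garth - Ulver - Pirton - Wendle: 3+6+5+7 = 21
Colne - Garth - Orton - Arlen - Pirton - Selby - Marden - Wendle: 3+3+4+5+2+3+2 = 22
Cheapest is Colne - Garth - Arlen - Pirton - Wendle at 19 km.
So from Colne the first move is to Garth.

Garth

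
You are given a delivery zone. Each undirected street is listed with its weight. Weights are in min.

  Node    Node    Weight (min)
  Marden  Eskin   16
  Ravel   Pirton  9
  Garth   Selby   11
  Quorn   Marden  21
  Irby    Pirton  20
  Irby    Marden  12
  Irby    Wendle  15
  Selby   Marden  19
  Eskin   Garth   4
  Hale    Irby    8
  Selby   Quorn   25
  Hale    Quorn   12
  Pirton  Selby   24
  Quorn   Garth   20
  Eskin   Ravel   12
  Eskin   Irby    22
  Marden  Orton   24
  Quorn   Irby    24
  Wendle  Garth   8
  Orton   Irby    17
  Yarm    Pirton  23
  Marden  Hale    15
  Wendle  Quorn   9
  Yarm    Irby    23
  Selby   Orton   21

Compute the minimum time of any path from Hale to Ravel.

Enumerating some paths:
Hale → Marden → Eskin → Ravel: 15+16+12 = 43
Hale → Irby → Eskin → Ravel: 8+22+12 = 42
Hale → Irby → Pirton → Ravel: 8+20+9 = 37
Cheapest is Hale → Irby → Pirton → Ravel at 37 min.

37 min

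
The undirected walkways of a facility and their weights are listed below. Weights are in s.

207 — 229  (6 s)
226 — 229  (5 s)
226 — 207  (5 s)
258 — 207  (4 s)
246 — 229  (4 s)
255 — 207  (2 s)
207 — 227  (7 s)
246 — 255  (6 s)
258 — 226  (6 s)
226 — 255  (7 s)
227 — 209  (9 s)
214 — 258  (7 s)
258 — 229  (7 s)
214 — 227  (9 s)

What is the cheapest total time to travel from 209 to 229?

22 s

Compare a few routes:
209 - 227 - 207 - 229: 9+7+6 = 22
209 - 227 - 207 - 258 - 229: 9+7+4+7 = 27
209 - 227 - 207 - 226 - 229: 9+7+5+5 = 26
The minimum is 22 s via 209 - 227 - 207 - 229.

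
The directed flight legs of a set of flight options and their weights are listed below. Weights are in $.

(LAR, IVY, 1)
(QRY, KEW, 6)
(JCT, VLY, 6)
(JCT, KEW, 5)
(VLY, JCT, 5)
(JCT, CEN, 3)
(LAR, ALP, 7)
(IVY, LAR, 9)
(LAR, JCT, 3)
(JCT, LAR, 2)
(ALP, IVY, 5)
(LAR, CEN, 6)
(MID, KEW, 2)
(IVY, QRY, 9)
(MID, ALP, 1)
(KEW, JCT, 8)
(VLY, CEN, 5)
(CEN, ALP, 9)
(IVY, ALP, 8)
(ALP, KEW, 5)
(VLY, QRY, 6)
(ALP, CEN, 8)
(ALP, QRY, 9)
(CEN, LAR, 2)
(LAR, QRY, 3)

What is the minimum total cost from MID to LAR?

$11

Shortest distances from MID:
MID: 0
ALP: 1  (via MID)
KEW: 2  (via MID)
IVY: 6  (via ALP)
CEN: 9  (via ALP)
QRY: 10  (via ALP)
JCT: 10  (via KEW)
LAR: 11  (via CEN)
Shortest route: MID → ALP → CEN → LAR = $11.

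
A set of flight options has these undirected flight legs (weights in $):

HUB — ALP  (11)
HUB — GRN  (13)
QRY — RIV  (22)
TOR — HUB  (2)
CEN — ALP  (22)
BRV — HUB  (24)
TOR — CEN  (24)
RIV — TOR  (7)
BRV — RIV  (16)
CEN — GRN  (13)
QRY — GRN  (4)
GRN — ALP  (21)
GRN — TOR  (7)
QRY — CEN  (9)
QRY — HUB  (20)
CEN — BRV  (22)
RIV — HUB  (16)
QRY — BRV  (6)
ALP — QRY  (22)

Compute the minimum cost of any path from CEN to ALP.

$22

Settle nodes by increasing distance from CEN:
CEN: 0
QRY: 9  (via CEN)
GRN: 13  (via CEN)
BRV: 15  (via QRY)
TOR: 20  (via GRN)
HUB: 22  (via TOR)
ALP: 22  (via CEN)
Shortest route: CEN → ALP = $22.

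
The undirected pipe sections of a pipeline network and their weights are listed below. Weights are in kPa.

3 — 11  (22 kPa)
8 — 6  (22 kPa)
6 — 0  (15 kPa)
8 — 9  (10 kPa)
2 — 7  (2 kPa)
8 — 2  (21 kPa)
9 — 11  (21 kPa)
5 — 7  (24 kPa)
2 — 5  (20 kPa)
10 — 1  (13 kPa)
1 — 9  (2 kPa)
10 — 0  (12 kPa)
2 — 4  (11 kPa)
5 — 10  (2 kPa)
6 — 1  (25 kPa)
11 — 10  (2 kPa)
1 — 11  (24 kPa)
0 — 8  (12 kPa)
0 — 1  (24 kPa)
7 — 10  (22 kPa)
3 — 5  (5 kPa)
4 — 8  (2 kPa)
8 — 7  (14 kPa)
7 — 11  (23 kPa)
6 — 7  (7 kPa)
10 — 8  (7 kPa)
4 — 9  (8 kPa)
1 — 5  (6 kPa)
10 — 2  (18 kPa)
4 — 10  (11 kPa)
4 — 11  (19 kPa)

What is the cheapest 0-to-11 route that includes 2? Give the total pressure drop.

44 kPa

Shortest 0→2: 0 → 6 → 7 → 2 = 24
Best 2 to 11: 2 → 10 → 11 costing 20
Total via 2: 24 + 20 = 44 kPa.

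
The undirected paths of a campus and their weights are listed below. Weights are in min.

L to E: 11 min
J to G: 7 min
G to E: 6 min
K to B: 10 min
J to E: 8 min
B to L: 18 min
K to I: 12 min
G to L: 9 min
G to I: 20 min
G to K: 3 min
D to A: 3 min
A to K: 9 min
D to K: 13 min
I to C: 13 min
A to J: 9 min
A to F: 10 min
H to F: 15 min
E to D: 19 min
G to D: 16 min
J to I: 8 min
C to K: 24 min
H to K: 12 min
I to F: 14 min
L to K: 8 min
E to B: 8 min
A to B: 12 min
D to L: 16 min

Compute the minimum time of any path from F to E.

27 min

Compare a few routes:
F–A–J–E: 10+9+8 = 27
F–A–K–G–E: 10+9+3+6 = 28
F–I–J–E: 14+8+8 = 30
Cheapest is F–A–J–E at 27 min.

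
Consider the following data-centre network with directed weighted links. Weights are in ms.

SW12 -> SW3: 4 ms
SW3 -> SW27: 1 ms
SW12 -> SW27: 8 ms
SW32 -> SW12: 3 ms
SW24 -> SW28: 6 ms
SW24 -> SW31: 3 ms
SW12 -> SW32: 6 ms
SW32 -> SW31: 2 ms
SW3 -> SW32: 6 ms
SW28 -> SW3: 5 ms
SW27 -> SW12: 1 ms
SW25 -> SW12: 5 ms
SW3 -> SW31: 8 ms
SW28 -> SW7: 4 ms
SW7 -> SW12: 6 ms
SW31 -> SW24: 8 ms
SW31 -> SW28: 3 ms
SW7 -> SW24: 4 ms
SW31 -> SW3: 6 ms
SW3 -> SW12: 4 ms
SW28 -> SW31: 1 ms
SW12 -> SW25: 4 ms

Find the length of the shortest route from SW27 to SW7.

16 ms

Shortest distances from SW27:
SW27: 0
SW12: 1  (via SW27)
SW3: 5  (via SW12)
SW25: 5  (via SW12)
SW32: 7  (via SW12)
SW31: 9  (via SW32)
SW28: 12  (via SW31)
SW7: 16  (via SW28)
Shortest route: SW27 → SW12 → SW32 → SW31 → SW28 → SW7 = 16 ms.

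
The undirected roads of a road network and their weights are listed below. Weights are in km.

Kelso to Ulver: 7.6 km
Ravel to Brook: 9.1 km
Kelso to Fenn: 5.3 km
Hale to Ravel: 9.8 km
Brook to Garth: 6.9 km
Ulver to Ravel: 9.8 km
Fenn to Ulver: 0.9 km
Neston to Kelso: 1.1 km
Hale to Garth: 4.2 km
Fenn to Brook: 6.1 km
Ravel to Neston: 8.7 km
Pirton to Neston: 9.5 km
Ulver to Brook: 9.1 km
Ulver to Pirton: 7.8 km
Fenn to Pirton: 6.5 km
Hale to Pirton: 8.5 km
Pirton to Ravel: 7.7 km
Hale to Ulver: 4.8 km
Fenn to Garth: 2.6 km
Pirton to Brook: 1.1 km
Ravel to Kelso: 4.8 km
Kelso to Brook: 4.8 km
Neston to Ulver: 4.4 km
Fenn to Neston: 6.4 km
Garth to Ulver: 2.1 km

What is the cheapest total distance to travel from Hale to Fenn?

Shortest distances from Hale:
Hale: 0
Garth: 4.2  (via Hale)
Ulver: 4.8  (via Hale)
Fenn: 5.7  (via Ulver)
Shortest route: Hale → Ulver → Fenn = 5.7 km.

5.7 km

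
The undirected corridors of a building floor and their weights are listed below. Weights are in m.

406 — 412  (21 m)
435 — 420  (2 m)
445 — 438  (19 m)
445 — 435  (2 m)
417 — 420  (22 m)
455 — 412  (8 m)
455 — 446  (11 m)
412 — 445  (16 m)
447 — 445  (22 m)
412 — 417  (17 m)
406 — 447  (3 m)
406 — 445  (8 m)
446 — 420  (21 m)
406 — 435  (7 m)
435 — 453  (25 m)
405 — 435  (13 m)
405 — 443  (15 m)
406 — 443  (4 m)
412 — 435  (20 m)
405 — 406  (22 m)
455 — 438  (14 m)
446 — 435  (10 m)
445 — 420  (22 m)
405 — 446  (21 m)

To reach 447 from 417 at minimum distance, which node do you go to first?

Compare a few routes:
417–420–435–445–406–447: 22+2+2+8+3 = 37
417–420–435–406–447: 22+2+7+3 = 34
Cheapest is 417–420–435–406–447 at 34 m.
So from 417 the first move is to 420.

420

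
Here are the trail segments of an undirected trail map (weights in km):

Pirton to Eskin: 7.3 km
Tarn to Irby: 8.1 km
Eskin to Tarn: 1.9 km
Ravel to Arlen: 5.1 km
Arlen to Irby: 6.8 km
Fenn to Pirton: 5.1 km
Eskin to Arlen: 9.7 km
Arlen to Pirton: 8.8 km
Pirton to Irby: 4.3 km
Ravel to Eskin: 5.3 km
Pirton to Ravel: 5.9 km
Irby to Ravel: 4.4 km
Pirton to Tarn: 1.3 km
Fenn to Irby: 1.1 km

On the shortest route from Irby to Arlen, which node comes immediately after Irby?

Candidate routes:
Irby–Ravel–Arlen: 4.4+5.1 = 9.5
Irby–Arlen: 6.8 = 6.8
Cheapest is Irby–Arlen at 6.8 km.
So from Irby the first move is to Arlen.

Arlen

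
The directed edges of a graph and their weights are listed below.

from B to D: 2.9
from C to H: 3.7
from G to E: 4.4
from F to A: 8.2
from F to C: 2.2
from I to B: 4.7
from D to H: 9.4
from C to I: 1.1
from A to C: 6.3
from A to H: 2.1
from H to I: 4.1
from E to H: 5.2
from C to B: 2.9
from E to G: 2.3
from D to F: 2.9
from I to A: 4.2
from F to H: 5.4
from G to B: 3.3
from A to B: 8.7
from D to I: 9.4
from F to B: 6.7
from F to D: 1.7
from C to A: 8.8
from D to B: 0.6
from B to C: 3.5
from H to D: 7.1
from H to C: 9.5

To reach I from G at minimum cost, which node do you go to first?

B

Enumerating some paths:
G → E → H → I: 4.4+5.2+4.1 = 13.7
G → B → C → I: 3.3+3.5+1.1 = 7.9
G → B → D → F → C → I: 3.3+2.9+2.9+2.2+1.1 = 12.4
The minimum is 7.9 via G → B → C → I.
So from G the first move is to B.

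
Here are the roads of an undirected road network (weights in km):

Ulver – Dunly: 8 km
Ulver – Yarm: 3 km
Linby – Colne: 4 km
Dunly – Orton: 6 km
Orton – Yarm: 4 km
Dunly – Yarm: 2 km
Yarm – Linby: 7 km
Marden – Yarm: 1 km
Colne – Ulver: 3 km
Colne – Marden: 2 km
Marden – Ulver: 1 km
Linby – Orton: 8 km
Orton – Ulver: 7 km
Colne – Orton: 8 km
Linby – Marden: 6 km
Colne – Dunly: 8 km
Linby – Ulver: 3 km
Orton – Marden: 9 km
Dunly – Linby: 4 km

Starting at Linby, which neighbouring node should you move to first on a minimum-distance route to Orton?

Orton

Candidate routes:
Linby - Orton: 8 = 8
Linby - Ulver - Marden - Yarm - Orton: 3+1+1+4 = 9
Linby - Ulver - Yarm - Orton: 3+3+4 = 10
The minimum is 8 km via Linby - Orton.
So from Linby the first move is to Orton.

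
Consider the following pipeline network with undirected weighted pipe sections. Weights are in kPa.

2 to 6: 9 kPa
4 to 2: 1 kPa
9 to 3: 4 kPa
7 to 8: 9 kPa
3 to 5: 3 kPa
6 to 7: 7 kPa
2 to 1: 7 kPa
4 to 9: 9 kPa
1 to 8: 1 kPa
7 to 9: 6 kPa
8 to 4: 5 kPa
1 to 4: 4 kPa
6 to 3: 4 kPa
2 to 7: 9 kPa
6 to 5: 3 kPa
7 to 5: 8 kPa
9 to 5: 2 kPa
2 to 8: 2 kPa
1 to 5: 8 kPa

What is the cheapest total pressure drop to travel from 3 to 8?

Settle nodes by increasing distance from 3:
3: 0
5: 3  (via 3)
6: 4  (via 3)
9: 4  (via 3)
7: 10  (via 9)
1: 11  (via 5)
8: 12  (via 1)
Shortest route: 3–5–1–8 = 12 kPa.

12 kPa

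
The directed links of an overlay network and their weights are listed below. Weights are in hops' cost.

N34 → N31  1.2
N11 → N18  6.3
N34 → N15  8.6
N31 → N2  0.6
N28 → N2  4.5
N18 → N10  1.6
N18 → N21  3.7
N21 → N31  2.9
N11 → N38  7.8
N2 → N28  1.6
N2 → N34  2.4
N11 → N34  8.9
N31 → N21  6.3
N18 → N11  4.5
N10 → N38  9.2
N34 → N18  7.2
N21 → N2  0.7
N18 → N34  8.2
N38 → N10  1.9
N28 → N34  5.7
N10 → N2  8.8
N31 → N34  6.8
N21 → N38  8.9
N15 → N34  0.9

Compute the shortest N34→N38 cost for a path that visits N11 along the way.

Best N34 to N11: N34 → N18 → N11 costing 11.7
Best N11 to N38: N11 → N38 costing 7.8
Total via N11: 11.7 + 7.8 = 19.5 hops' cost.

19.5 hops' cost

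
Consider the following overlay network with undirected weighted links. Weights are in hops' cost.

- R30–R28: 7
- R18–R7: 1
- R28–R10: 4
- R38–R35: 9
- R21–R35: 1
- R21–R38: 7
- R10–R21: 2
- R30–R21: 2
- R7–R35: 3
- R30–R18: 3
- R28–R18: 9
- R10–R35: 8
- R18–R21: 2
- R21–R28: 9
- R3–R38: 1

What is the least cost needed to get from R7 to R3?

Candidate routes:
R7 - R18 - R21 - R38 - R3: 1+2+7+1 = 11
R7 - R18 - R30 - R21 - R38 - R3: 1+3+2+7+1 = 14
R7 - R35 - R21 - R38 - R3: 3+1+7+1 = 12
R7 - R35 - R38 - R3: 3+9+1 = 13
Cheapest is R7 - R18 - R21 - R38 - R3 at 11 hops' cost.

11 hops' cost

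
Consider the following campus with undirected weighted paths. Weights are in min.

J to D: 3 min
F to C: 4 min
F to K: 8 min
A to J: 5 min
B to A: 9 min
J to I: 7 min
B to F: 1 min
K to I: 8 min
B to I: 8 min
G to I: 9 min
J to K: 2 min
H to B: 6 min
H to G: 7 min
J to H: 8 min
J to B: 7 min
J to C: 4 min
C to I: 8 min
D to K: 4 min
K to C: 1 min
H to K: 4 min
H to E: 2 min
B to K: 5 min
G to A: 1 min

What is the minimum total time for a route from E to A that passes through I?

Best E to I: E–H–K–I costing 14
Shortest I→A: I–G–A = 10
Total via I: 14 + 10 = 24 min.

24 min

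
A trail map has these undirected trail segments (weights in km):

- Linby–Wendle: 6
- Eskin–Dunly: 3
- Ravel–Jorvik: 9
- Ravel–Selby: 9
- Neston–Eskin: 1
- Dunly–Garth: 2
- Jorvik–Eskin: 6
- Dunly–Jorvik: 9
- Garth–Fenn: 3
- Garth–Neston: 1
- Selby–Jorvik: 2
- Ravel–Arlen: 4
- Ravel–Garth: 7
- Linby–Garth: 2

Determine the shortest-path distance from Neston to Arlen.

Running Dijkstra from Neston:
Neston: 0
Eskin: 1  (via Neston)
Garth: 1  (via Neston)
Linby: 3  (via Garth)
Dunly: 3  (via Garth)
Fenn: 4  (via Garth)
Jorvik: 7  (via Eskin)
Ravel: 8  (via Garth)
Wendle: 9  (via Linby)
Selby: 9  (via Jorvik)
Arlen: 12  (via Ravel)
Shortest route: Neston → Garth → Ravel → Arlen = 12 km.

12 km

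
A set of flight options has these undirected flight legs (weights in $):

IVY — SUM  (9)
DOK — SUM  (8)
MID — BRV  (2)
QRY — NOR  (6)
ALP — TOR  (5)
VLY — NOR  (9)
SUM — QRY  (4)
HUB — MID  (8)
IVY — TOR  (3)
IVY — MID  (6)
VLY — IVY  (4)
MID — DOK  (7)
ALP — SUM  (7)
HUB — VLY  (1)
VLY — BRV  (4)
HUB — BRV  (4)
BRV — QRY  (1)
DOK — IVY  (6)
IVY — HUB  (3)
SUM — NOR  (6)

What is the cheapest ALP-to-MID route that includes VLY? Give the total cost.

Shortest ALP→VLY: ALP → TOR → IVY → VLY = 12
Shortest VLY→MID: VLY → BRV → MID = 6
Total via VLY: 12 + 6 = $18.

$18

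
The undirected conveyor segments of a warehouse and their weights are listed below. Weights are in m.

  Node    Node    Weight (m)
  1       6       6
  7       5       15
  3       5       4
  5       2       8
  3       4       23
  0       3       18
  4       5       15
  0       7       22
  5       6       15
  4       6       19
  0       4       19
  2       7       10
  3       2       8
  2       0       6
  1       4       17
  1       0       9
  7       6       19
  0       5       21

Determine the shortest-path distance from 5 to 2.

8 m

Settle nodes by increasing distance from 5:
5: 0
3: 4  (via 5)
2: 8  (via 5)
Shortest route: 5 → 2 = 8 m.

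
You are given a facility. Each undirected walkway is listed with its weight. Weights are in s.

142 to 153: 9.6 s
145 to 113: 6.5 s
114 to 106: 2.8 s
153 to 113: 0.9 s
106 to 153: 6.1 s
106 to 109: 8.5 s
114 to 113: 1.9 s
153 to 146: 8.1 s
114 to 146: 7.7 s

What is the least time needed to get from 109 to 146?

19 s

Enumerating some paths:
109 - 106 - 114 - 146: 8.5+2.8+7.7 = 19
109 - 106 - 153 - 146: 8.5+6.1+8.1 = 22.7
109 - 106 - 153 - 113 - 114 - 146: 8.5+6.1+0.9+1.9+7.7 = 25.1
109 - 106 - 114 - 113 - 153 - 146: 8.5+2.8+1.9+0.9+8.1 = 22.2
The minimum is 19 s via 109 - 106 - 114 - 146.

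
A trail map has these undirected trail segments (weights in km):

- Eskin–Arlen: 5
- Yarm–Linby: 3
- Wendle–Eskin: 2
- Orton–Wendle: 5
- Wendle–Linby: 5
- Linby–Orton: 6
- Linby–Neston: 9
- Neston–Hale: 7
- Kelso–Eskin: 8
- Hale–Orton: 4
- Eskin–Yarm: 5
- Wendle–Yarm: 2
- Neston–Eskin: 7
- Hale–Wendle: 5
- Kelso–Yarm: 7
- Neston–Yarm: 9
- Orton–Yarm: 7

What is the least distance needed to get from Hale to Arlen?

Shortest distances from Hale:
Hale: 0
Orton: 4  (via Hale)
Wendle: 5  (via Hale)
Yarm: 7  (via Wendle)
Neston: 7  (via Hale)
Eskin: 7  (via Wendle)
Linby: 10  (via Orton)
Arlen: 12  (via Eskin)
Shortest route: Hale → Wendle → Eskin → Arlen = 12 km.

12 km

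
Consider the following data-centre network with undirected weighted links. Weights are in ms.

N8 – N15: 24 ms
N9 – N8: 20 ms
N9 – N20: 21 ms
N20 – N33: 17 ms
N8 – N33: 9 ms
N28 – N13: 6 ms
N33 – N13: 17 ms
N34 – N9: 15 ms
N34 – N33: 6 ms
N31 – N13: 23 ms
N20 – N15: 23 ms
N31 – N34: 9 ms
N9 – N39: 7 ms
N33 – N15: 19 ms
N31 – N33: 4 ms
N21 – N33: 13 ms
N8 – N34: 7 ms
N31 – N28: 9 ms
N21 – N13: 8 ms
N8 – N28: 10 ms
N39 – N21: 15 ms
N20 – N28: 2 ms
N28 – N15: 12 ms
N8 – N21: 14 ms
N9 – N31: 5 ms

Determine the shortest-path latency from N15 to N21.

26 ms

Settle nodes by increasing distance from N15:
N15: 0
N28: 12  (via N15)
N20: 14  (via N28)
N13: 18  (via N28)
N33: 19  (via N15)
N31: 21  (via N28)
N8: 22  (via N28)
N34: 25  (via N33)
N21: 26  (via N13)
Shortest route: N15 → N28 → N13 → N21 = 26 ms.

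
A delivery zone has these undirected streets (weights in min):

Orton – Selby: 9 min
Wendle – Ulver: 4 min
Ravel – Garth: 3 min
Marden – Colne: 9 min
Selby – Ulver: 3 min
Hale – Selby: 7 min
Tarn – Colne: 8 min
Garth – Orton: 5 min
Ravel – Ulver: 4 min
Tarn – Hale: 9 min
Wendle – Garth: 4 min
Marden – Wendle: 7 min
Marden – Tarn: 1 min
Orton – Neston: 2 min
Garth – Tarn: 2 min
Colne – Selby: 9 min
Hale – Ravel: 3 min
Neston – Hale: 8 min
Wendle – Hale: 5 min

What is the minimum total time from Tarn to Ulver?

Settle nodes by increasing distance from Tarn:
Tarn: 0
Marden: 1  (via Tarn)
Garth: 2  (via Tarn)
Ravel: 5  (via Garth)
Wendle: 6  (via Garth)
Orton: 7  (via Garth)
Colne: 8  (via Tarn)
Hale: 8  (via Ravel)
Neston: 9  (via Orton)
Ulver: 9  (via Ravel)
Shortest route: Tarn–Garth–Ravel–Ulver = 9 min.

9 min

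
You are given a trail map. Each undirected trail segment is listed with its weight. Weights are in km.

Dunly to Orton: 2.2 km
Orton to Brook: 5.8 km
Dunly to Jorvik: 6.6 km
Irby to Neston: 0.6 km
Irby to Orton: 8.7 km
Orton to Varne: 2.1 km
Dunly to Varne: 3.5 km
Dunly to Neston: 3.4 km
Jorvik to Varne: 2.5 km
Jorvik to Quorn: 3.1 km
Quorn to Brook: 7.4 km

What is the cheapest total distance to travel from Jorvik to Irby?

Compare a few routes:
Jorvik - Varne - Dunly - Neston - Irby: 2.5+3.5+3.4+0.6 = 10
Jorvik - Dunly - Neston - Irby: 6.6+3.4+0.6 = 10.6
The minimum is 10 km via Jorvik - Varne - Dunly - Neston - Irby.

10 km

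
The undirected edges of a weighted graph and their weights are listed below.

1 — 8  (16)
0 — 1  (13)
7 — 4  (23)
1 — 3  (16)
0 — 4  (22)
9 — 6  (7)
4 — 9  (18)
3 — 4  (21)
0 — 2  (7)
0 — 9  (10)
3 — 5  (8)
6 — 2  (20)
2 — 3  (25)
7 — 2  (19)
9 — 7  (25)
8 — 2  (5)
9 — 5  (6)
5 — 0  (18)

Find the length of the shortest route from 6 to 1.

Settle nodes by increasing distance from 6:
6: 0
9: 7  (via 6)
5: 13  (via 9)
0: 17  (via 9)
2: 20  (via 6)
3: 21  (via 5)
4: 25  (via 9)
8: 25  (via 2)
1: 30  (via 0)
Shortest route: 6–9–0–1 = 30.

30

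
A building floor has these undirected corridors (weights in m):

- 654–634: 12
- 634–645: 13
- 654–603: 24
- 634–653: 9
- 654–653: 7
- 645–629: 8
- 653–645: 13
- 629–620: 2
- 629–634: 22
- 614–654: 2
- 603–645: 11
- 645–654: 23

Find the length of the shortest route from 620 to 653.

23 m

Enumerating some paths:
620 - 629 - 645 - 653: 2+8+13 = 23
620 - 629 - 645 - 634 - 653: 2+8+13+9 = 32
The minimum is 23 m via 620 - 629 - 645 - 653.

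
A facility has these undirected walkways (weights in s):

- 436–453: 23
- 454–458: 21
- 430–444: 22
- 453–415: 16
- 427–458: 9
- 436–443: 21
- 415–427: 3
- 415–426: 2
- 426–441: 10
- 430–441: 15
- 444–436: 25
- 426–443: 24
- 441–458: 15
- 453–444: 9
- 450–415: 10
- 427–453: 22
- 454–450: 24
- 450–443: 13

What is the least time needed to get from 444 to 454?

58 s

Compare a few routes:
444 → 453 → 415 → 427 → 458 → 454: 9+16+3+9+21 = 58
444 → 453 → 415 → 450 → 454: 9+16+10+24 = 59
444 → 453 → 427 → 458 → 454: 9+22+9+21 = 61
The minimum is 58 s via 444 → 453 → 415 → 427 → 458 → 454.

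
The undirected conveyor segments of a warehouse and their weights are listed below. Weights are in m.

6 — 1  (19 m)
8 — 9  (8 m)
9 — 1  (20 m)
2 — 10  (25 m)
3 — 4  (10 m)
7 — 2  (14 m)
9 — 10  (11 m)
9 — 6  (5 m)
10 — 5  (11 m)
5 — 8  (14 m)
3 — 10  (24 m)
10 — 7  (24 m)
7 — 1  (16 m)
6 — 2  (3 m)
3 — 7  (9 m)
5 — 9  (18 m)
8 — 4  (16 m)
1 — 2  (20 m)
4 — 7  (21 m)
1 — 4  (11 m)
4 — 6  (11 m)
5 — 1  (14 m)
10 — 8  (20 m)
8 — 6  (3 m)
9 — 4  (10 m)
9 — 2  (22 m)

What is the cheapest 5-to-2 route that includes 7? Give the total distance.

Best 5 to 7: 5 → 1 → 7 costing 30
Shortest 7→2: 7 → 2 = 14
Total via 7: 30 + 14 = 44 m.

44 m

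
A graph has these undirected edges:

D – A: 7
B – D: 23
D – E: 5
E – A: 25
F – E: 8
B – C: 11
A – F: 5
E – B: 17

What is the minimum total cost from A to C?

40

Settle nodes by increasing distance from A:
A: 0
F: 5  (via A)
D: 7  (via A)
E: 12  (via D)
B: 29  (via E)
C: 40  (via B)
Shortest route: A → D → E → B → C = 40.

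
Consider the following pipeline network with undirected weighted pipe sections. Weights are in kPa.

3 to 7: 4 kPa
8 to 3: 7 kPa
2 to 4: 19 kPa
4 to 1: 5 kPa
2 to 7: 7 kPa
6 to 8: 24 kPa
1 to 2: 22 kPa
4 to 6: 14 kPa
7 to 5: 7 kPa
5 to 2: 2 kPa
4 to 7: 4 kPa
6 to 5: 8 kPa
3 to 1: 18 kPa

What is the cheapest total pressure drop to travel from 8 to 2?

Settle nodes by increasing distance from 8:
8: 0
3: 7  (via 8)
7: 11  (via 3)
4: 15  (via 7)
2: 18  (via 7)
Shortest route: 8–3–7–2 = 18 kPa.

18 kPa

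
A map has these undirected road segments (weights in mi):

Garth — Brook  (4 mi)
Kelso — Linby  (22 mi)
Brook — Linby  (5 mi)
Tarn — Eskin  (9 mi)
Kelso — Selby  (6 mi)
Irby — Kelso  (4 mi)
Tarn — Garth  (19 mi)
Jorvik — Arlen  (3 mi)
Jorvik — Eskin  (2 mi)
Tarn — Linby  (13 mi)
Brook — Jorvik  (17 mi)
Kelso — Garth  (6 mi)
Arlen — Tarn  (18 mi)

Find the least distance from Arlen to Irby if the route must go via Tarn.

43 mi

Best Arlen to Tarn: Arlen → Jorvik → Eskin → Tarn costing 14
Best Tarn to Irby: Tarn → Garth → Kelso → Irby costing 29
Total via Tarn: 14 + 29 = 43 mi.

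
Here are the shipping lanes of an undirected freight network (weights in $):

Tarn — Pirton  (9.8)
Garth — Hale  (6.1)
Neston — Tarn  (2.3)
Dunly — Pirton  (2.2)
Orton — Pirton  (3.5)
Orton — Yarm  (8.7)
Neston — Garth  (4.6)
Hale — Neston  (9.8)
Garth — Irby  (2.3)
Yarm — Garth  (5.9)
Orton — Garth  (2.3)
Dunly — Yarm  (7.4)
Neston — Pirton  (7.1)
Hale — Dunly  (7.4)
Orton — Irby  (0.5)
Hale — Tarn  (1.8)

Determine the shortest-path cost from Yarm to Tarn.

Compare a few routes:
Yarm–Garth–Hale–Tarn: 5.9+6.1+1.8 = 13.8
Yarm–Dunly–Hale–Tarn: 7.4+7.4+1.8 = 16.6
Yarm–Garth–Neston–Tarn: 5.9+4.6+2.3 = 12.8
Yarm–Orton–Garth–Neston–Tarn: 8.7+2.3+4.6+2.3 = 17.9
The minimum is $12.8 via Yarm–Garth–Neston–Tarn.

$12.8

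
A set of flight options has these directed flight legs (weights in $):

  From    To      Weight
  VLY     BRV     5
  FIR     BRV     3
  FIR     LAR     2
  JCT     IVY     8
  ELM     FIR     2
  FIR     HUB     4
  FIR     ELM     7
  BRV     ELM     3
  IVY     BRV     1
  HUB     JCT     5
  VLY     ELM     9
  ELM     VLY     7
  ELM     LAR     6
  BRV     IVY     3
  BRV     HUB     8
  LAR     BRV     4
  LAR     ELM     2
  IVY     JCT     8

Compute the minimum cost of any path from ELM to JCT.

Enumerating some paths:
ELM - FIR - HUB - JCT: 2+4+5 = 11
ELM - FIR - BRV - HUB - JCT: 2+3+8+5 = 18
ELM - FIR - BRV - IVY - JCT: 2+3+3+8 = 16
Cheapest is ELM - FIR - HUB - JCT at $11.

$11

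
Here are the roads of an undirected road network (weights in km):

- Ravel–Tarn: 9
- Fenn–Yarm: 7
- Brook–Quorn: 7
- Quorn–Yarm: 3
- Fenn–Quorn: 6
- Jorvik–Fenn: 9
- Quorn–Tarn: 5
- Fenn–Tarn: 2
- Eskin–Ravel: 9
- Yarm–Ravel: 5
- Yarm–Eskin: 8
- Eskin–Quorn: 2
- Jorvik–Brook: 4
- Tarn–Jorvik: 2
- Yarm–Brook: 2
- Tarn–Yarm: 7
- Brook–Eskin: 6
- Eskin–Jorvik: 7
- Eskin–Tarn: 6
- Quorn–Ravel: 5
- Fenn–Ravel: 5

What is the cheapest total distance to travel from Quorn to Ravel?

Shortest distances from Quorn:
Quorn: 0
Eskin: 2  (via Quorn)
Yarm: 3  (via Quorn)
Ravel: 5  (via Quorn)
Shortest route: Quorn → Ravel = 5 km.

5 km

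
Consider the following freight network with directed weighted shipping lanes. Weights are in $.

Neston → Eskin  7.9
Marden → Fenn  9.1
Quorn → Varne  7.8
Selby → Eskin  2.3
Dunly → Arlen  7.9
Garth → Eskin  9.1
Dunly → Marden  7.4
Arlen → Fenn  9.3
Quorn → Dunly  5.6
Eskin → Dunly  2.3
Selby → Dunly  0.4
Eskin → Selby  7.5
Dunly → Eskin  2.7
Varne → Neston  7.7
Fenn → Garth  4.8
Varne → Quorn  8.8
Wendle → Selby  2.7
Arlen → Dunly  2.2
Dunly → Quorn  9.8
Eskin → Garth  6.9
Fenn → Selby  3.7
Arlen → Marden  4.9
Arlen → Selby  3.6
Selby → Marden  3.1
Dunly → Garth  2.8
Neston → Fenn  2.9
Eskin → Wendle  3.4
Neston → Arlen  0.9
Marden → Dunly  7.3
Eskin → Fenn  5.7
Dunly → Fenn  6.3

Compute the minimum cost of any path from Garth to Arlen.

Shortest distances from Garth:
Garth: 0
Eskin: 9.1  (via Garth)
Dunly: 11.4  (via Eskin)
Wendle: 12.5  (via Eskin)
Fenn: 14.8  (via Eskin)
Selby: 15.2  (via Wendle)
Marden: 18.3  (via Selby)
Arlen: 19.3  (via Dunly)
Shortest route: Garth → Eskin → Dunly → Arlen = $19.3.

$19.3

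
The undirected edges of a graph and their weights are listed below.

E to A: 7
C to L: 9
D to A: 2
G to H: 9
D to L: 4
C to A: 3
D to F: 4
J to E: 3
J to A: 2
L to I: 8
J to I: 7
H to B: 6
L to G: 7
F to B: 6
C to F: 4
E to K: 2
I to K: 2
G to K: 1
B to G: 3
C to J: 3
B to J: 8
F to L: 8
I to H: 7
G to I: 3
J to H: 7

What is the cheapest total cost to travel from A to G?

Compare a few routes:
A - E - K - G: 7+2+1 = 10
A - J - E - K - G: 2+3+2+1 = 8
A - J - E - K - I - G: 2+3+2+2+3 = 12
Cheapest is A - J - E - K - G at 8.

8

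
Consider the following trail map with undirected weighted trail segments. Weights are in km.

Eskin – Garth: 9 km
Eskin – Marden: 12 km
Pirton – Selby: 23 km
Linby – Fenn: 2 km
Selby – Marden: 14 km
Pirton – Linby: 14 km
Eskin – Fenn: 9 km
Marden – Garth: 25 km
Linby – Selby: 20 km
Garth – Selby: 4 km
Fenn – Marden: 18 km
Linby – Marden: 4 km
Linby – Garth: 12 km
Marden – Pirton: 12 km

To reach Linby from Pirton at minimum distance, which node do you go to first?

Enumerating some paths:
Pirton - Marden - Eskin - Fenn - Linby: 12+12+9+2 = 35
Pirton - Linby: 14 = 14
Pirton - Marden - Linby: 12+4 = 16
Pirton - Marden - Fenn - Linby: 12+18+2 = 32
The minimum is 14 km via Pirton - Linby.
So from Pirton the first move is to Linby.

Linby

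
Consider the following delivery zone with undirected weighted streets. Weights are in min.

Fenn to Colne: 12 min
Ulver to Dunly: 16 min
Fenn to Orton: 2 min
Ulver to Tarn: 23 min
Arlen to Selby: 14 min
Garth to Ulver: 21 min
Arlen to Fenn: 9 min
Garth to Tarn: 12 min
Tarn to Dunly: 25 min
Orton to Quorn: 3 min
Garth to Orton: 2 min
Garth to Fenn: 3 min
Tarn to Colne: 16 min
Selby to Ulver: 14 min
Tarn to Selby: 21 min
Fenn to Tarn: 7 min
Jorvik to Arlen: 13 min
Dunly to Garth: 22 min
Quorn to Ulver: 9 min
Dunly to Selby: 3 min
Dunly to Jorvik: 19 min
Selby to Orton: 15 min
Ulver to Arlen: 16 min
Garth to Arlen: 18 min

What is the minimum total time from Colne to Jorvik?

34 min

Candidate routes:
Colne - Fenn - Garth - Arlen - Jorvik: 12+3+18+13 = 46
Colne - Fenn - Arlen - Jorvik: 12+9+13 = 34
Colne - Tarn - Fenn - Arlen - Jorvik: 16+7+9+13 = 45
The minimum is 34 min via Colne - Fenn - Arlen - Jorvik.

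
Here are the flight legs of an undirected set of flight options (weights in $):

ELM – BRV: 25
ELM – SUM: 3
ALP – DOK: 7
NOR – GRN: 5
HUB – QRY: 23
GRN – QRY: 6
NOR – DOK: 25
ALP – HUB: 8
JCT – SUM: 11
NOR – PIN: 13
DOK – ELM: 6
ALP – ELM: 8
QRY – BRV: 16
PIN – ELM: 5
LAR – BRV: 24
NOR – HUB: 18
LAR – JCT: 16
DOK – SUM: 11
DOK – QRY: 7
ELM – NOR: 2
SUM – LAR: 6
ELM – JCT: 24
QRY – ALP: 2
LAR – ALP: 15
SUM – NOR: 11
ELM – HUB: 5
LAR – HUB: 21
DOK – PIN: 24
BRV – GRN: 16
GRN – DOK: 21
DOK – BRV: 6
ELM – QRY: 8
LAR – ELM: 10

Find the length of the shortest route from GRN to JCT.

$21

Candidate routes:
GRN - NOR - SUM - JCT: 5+11+11 = 27
GRN - NOR - ELM - SUM - JCT: 5+2+3+11 = 21
The minimum is $21 via GRN - NOR - ELM - SUM - JCT.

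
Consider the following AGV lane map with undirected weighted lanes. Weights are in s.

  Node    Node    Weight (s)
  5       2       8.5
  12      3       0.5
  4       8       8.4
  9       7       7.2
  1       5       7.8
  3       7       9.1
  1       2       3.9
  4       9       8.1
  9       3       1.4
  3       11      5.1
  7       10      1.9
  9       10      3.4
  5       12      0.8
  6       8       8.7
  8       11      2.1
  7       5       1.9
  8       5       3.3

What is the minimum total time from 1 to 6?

19.8 s

Candidate routes:
1 → 2 → 5 → 12 → 3 → 11 → 8 → 6: 3.9+8.5+0.8+0.5+5.1+2.1+8.7 = 29.6
1 → 2 → 5 → 8 → 6: 3.9+8.5+3.3+8.7 = 24.4
1 → 5 → 8 → 6: 7.8+3.3+8.7 = 19.8
1 → 5 → 12 → 3 → 11 → 8 → 6: 7.8+0.8+0.5+5.1+2.1+8.7 = 25
The minimum is 19.8 s via 1 → 5 → 8 → 6.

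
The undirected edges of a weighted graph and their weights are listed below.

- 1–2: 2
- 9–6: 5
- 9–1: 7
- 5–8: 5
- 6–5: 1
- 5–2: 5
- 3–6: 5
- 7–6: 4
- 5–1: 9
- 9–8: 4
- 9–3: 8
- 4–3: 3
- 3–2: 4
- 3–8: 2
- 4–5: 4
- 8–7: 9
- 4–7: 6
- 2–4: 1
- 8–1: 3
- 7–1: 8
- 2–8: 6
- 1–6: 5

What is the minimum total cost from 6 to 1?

5

Running Dijkstra from 6:
6: 0
5: 1  (via 6)
7: 4  (via 6)
1: 5  (via 6)
Shortest route: 6 → 1 = 5.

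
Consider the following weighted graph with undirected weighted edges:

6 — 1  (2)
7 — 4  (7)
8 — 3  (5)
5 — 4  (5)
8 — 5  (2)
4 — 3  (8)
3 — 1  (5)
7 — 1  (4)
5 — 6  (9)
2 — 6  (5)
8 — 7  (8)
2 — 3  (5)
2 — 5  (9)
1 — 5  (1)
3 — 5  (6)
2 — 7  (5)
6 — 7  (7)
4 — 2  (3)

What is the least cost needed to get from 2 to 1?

7

Candidate routes:
2 → 4 → 5 → 1: 3+5+1 = 9
2 → 6 → 1: 5+2 = 7
The minimum is 7 via 2 → 6 → 1.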